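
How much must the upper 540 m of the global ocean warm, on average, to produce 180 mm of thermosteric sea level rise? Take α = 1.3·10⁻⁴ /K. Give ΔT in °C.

ΔT = Δh/(αH) = 0.18 / (1.3×10⁻⁴ × 540) ≈ 2.564 °C

2.56 °C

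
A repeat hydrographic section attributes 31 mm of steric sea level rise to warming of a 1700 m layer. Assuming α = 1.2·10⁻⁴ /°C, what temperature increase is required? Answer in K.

ΔT = Δh/(αH) = 0.031 / (1.2×10⁻⁴ × 1700) ≈ 0.1520 K

about 0.15 K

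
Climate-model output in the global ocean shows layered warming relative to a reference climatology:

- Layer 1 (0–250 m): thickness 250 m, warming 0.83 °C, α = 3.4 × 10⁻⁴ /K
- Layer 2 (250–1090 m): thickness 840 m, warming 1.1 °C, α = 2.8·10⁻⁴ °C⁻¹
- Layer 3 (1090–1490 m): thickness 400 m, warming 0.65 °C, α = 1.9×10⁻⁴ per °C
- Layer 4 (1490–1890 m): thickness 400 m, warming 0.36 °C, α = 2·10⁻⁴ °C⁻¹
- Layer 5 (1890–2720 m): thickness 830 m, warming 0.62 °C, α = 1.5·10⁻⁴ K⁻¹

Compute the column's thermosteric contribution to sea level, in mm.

Δh = 485 mm

0–250 m: 3.4×10⁻⁴ × 250 × 0.83 = 0.07055 m
1.1 × 2.8×10⁻⁴ × 840 = 0.25872 m
Layer 3: 400 × 0.65 × 1.9×10⁻⁴ = 0.04940 m
400 × 0.36 × 2×10⁻⁴ = 0.02880 m
0.62 × 1.5×10⁻⁴ × 830 = 0.07719 m
Δh = 0.07055 + 0.25872 + 0.04940 + 0.02880 + 0.07719 = 0.48466 m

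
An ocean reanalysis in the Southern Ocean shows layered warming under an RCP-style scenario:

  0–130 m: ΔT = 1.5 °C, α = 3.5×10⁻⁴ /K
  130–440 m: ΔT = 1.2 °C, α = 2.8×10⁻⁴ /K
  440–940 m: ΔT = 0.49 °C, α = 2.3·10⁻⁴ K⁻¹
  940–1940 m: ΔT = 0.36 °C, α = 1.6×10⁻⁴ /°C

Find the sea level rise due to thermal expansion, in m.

0.286 m of thermosteric rise

3.5×10⁻⁴ × 1.5 × 130 = 0.06825 m
130–440 m: 2.8×10⁻⁴ × 1.2 × 310 = 0.10416 m
440–940 m: 2.3×10⁻⁴ × 500 × 0.49 = 0.05635 m
0.36 × 1.6×10⁻⁴ × 1000 = 0.05760 m
Δh = 0.06825 + 0.10416 + 0.05635 + 0.05760 = 0.28636 m ≈ 0.286 m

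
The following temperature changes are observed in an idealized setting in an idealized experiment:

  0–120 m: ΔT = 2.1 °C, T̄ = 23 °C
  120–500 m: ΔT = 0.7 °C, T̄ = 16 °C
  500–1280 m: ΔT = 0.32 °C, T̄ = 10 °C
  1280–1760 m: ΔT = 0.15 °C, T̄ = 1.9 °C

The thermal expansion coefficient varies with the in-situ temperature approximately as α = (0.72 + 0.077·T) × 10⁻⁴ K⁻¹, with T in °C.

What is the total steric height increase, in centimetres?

Layer 1: α = (0.72 + 0.077×23)×10⁻⁴ = 2.491×10⁻⁴ K⁻¹
Layer 2: α = (0.72 + 0.077×16)×10⁻⁴ = 1.952×10⁻⁴ K⁻¹
Layer 3: α = (0.72 + 0.077×10)×10⁻⁴ = 1.49×10⁻⁴ K⁻¹
Layer 4: α = (0.72 + 0.077×1.9)×10⁻⁴ = 0.8663×10⁻⁴ K⁻¹
120 × 2.1 × 2.491×10⁻⁴ = 0.0627732 m
Layer 2: 0.7 × 1.952×10⁻⁴ × 380 = 0.0519232 m
1.49×10⁻⁴ × 0.32 × 780 = 0.0371904 m
Layer 4: 0.15 × 480 × 0.8663×10⁻⁴ = 0.00623736 m
Δh = 0.0627732 + 0.0519232 + 0.0371904 + 0.00623736 = 0.15812416 m ≈ 15.8 cm

Δh ≈ 15.8 cm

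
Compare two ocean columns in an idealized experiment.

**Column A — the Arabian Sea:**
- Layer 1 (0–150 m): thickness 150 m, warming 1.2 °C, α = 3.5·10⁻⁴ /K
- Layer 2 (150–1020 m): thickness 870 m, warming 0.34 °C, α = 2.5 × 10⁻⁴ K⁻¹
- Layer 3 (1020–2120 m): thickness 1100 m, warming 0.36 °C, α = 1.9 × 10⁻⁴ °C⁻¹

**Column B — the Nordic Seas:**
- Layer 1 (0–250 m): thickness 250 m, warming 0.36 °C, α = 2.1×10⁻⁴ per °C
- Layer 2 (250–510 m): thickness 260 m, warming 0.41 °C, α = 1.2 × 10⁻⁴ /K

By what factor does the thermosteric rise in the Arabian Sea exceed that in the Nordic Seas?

≈ 6.70×

A 150 × 1.2 × 3.5×10⁻⁴ = 0.06300 m
A 870 × 0.34 × 2.5×10⁻⁴ = 0.07395 m
A Layer 3: 0.36 × 1.9×10⁻⁴ × 1100 = 0.07524 m
A total: 0.21219 m
B 250 × 0.36 × 2.1×10⁻⁴ = 0.01890 m
B 0.41 × 260 × 1.2×10⁻⁴ = 0.012792 m
B total: 0.031692 m
Ratio: 0.21219 / 0.031692 ≈ 6.695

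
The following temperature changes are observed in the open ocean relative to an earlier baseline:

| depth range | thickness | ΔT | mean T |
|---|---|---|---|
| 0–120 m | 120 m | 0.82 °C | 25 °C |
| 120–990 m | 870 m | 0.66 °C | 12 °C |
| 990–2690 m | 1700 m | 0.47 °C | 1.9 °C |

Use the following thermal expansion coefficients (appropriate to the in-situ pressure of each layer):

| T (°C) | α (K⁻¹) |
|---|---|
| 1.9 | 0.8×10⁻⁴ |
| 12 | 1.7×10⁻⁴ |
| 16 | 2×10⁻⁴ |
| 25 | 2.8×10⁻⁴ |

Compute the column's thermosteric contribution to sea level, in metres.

Δh ≈ 0.189 m

Layer 1 at 25 °C → α = 2.8×10⁻⁴ K⁻¹
Layer 2 at 12 °C → α = 1.7×10⁻⁴ K⁻¹
Layer 3 at 1.9 °C → α = 0.8×10⁻⁴ K⁻¹
2.8×10⁻⁴ × 0.82 × 120 = 0.027552 m
120–990 m: 1.7×10⁻⁴ × 0.66 × 870 = 0.097614 m
Layer 3: 1700 × 0.47 × 0.8×10⁻⁴ = 0.06392 m
Δh = 0.027552 + 0.097614 + 0.06392 = 0.189086 m ≈ 0.189 m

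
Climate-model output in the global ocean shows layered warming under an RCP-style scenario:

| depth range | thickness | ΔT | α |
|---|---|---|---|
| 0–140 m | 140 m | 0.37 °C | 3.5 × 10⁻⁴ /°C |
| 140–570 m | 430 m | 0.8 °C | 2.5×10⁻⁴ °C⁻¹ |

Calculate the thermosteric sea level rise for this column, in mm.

Δh ≈ 104 mm

0–140 m: 140 × 3.5×10⁻⁴ × 0.37 = 0.01813 m
Layer 2: 0.8 × 430 × 2.5×10⁻⁴ = 0.08600 m
Δh = 0.01813 + 0.08600 = 0.10413 m ≈ 104 mm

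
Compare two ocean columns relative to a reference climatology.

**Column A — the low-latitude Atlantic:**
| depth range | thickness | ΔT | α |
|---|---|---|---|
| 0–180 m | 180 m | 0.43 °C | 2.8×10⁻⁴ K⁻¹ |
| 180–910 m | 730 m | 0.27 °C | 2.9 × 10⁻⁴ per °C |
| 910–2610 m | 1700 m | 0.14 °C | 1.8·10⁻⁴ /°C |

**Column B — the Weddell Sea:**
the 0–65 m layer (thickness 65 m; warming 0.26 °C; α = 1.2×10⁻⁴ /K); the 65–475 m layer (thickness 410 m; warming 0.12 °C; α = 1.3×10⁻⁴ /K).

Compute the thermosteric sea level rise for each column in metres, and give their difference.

Δh_A ≈ 0.12 m, Δh_B ≈ 0.0084 m; difference ≈ 0.11 m

A 0–180 m: 2.8×10⁻⁴ × 0.43 × 180 = 0.021672 m
A Layer 2: 730 × 2.9×10⁻⁴ × 0.27 = 0.057159 m
A Layer 3: 1.8×10⁻⁴ × 1700 × 0.14 = 0.04284 m
A total: 0.121671 m
B 0–65 m: 0.26 × 65 × 1.2×10⁻⁴ = 0.002028 m
B 0.12 × 410 × 1.3×10⁻⁴ = 0.006396 m
B total: 0.008424 m
Difference: 0.121671 − 0.008424 = 0.113247 m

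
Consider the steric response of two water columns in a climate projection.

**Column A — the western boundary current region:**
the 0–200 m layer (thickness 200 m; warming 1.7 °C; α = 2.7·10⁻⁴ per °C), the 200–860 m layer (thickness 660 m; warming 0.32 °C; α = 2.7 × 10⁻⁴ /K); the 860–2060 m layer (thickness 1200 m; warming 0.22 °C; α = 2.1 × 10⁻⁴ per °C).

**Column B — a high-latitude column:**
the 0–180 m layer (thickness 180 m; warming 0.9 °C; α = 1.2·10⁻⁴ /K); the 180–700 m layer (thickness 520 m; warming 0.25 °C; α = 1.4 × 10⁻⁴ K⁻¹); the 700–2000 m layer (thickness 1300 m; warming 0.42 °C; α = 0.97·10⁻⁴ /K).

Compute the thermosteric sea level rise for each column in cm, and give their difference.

Δh_A ≈ 20.4 cm, Δh_B ≈ 9.06 cm; difference ≈ 11.4 cm

A 2.7×10⁻⁴ × 200 × 1.7 = 0.09180 m
A 660 × 0.32 × 2.7×10⁻⁴ = 0.057024 m
A 860–2060 m: 1200 × 0.22 × 2.1×10⁻⁴ = 0.05544 m
A total: 0.204264 m
B 1.2×10⁻⁴ × 0.9 × 180 = 0.01944 m
B 520 × 0.25 × 1.4×10⁻⁴ = 0.01820 m
B 1300 × 0.97×10⁻⁴ × 0.42 = 0.052962 m
B total: 0.090602 m
Difference: 0.204264 − 0.090602 = 0.113662 m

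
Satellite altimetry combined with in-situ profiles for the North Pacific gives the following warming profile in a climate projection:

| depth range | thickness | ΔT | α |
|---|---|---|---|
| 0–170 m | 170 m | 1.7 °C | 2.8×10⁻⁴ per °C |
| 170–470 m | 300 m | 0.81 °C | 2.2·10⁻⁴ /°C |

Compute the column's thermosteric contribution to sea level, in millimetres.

2.8×10⁻⁴ × 170 × 1.7 = 0.08092 m
Layer 2: 0.81 × 2.2×10⁻⁴ × 300 = 0.05346 m
Δh = 0.08092 + 0.05346 = 0.13438 m ≈ 134 mm

134 mm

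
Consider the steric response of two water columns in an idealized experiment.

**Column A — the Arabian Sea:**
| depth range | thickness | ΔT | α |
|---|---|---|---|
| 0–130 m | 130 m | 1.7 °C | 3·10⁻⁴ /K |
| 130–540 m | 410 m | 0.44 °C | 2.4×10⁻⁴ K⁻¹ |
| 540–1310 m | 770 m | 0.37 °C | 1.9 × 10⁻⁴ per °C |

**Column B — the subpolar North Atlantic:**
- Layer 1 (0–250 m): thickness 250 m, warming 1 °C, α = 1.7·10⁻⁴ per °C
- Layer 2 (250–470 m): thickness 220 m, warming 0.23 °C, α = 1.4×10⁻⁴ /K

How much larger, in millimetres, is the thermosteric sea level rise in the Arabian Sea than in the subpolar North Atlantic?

A Layer 1: 3×10⁻⁴ × 130 × 1.7 = 0.06630 m
A 130–540 m: 0.44 × 410 × 2.4×10⁻⁴ = 0.043296 m
A Layer 3: 0.37 × 1.9×10⁻⁴ × 770 = 0.054131 m
A total: 0.163727 m
B 0–250 m: 1 × 250 × 1.7×10⁻⁴ = 0.04250 m
B 250–470 m: 0.23 × 220 × 1.4×10⁻⁴ = 0.007084 m
B total: 0.049584 m
Difference: 0.163727 − 0.049584 = 0.114143 m

114 mm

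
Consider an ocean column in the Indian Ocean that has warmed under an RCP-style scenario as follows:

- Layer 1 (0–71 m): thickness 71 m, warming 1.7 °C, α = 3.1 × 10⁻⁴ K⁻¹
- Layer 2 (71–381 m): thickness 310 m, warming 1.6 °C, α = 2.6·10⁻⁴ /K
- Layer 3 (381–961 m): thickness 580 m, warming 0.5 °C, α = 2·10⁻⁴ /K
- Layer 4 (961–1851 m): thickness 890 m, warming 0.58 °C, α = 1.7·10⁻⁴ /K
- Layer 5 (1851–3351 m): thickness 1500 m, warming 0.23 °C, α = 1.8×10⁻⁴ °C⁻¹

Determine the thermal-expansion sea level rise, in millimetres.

Δh = 370 mm

3.1×10⁻⁴ × 71 × 1.7 = 0.037417 m
1.6 × 2.6×10⁻⁴ × 310 = 0.12896 m
381–961 m: 2×10⁻⁴ × 0.5 × 580 = 0.05800 m
961–1851 m: 0.58 × 890 × 1.7×10⁻⁴ = 0.087754 m
Layer 5: 0.23 × 1.8×10⁻⁴ × 1500 = 0.06210 m
Δh = 0.037417 + 0.12896 + 0.05800 + 0.087754 + 0.06210 = 0.374231 m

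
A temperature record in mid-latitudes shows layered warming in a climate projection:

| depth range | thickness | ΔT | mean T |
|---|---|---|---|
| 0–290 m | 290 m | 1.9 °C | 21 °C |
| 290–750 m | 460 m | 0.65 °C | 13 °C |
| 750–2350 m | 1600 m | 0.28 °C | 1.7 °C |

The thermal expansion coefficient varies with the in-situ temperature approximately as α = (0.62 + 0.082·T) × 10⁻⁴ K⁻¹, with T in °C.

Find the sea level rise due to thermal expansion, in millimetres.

Δh ≈ 213 mm

Layer 1: α = (0.62 + 0.082×21)×10⁻⁴ = 2.342×10⁻⁴ K⁻¹
Layer 2: α = (0.62 + 0.082×13)×10⁻⁴ = 1.686×10⁻⁴ K⁻¹
Layer 3: α = (0.62 + 0.082×1.7)×10⁻⁴ = 0.7594×10⁻⁴ K⁻¹
0–290 m: 290 × 2.342×10⁻⁴ × 1.9 = 0.1290442 m
1.686×10⁻⁴ × 460 × 0.65 = 0.0504114 m
750–2350 m: 0.28 × 0.7594×10⁻⁴ × 1600 = 0.03402112 m
Δh = 0.1290442 + 0.0504114 + 0.03402112 = 0.21347672 m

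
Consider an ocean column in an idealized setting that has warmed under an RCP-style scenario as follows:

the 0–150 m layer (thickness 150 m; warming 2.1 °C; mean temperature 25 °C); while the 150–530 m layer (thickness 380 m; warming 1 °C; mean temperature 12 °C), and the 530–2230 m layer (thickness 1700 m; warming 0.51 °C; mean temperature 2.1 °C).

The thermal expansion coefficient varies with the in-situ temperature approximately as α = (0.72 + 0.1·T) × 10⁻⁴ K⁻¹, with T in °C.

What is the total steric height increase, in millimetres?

Layer 1: α = (0.72 + 0.1×25)×10⁻⁴ = 3.22×10⁻⁴ K⁻¹
Layer 2: α = (0.72 + 0.1×12)×10⁻⁴ = 1.92×10⁻⁴ K⁻¹
Layer 3: α = (0.72 + 0.1×2.1)×10⁻⁴ = 0.93×10⁻⁴ K⁻¹
Layer 1: 2.1 × 150 × 3.22×10⁻⁴ = 0.10143 m
150–530 m: 1.92×10⁻⁴ × 1 × 380 = 0.07296 m
530–2230 m: 0.93×10⁻⁴ × 1700 × 0.51 = 0.080631 m
Δh = 0.10143 + 0.07296 + 0.080631 = 0.255021 m ≈ 255 mm

about 255 mm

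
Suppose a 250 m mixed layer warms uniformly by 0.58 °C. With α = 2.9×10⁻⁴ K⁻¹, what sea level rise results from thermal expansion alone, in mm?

Δh = αΔT·H = 2.9×10⁻⁴ × 0.58 × 250 = 0.04205 m

about 42.1 mm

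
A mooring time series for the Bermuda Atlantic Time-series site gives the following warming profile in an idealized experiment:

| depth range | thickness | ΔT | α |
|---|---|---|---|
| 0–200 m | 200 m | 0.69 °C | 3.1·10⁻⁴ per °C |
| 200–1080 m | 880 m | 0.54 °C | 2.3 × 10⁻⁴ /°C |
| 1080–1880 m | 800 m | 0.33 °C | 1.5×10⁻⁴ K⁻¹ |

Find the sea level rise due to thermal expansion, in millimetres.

190 mm of thermosteric rise

3.1×10⁻⁴ × 200 × 0.69 = 0.04278 m
0.54 × 880 × 2.3×10⁻⁴ = 0.109296 m
1080–1880 m: 1.5×10⁻⁴ × 800 × 0.33 = 0.03960 m
Δh = 0.04278 + 0.109296 + 0.03960 = 0.191676 m ≈ 190 mm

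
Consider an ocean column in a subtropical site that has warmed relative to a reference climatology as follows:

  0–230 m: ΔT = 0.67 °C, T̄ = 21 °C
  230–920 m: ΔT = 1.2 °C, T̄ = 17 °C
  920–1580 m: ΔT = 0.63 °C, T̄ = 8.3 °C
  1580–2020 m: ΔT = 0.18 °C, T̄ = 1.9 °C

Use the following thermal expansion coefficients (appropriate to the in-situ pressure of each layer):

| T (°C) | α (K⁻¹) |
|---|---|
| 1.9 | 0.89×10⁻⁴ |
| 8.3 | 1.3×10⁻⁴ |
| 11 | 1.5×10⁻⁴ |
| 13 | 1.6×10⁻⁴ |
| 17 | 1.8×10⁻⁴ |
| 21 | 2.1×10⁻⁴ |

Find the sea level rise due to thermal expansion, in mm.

Layer 1 at 21 °C → α = 2.1×10⁻⁴ K⁻¹
Layer 2 at 17 °C → α = 1.8×10⁻⁴ K⁻¹
Layer 3 at 8.3 °C → α = 1.3×10⁻⁴ K⁻¹
Layer 4 at 1.9 °C → α = 0.89×10⁻⁴ K⁻¹
Layer 1: 0.67 × 230 × 2.1×10⁻⁴ = 0.032361 m
690 × 1.2 × 1.8×10⁻⁴ = 0.14904 m
0.63 × 1.3×10⁻⁴ × 660 = 0.054054 m
440 × 0.18 × 0.89×10⁻⁴ = 0.0070488 m
Δh = 0.032361 + 0.14904 + 0.054054 + 0.0070488 = 0.2425038 m

243 mm of thermosteric rise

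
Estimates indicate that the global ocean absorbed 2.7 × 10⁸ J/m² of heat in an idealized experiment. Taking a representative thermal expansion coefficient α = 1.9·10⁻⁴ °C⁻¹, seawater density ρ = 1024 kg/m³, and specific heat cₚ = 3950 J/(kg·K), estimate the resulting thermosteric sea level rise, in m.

Δh = αQ/(ρcₚ) = 1.9×10⁻⁴ × 2.7×10⁸ / (1024 × 3950) ≈ 0.012683 m

0.0127 m of thermosteric rise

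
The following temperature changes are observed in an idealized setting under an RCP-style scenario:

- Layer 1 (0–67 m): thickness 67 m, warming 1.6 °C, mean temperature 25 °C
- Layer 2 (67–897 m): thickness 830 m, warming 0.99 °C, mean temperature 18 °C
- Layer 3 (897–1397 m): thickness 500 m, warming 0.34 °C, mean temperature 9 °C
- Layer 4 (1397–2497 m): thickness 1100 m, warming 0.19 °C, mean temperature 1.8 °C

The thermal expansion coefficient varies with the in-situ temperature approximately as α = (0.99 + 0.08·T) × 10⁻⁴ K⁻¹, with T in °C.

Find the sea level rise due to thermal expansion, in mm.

284 mm of thermosteric rise

Layer 1: α = (0.99 + 0.08×25)×10⁻⁴ = 2.99×10⁻⁴ K⁻¹
Layer 2: α = (0.99 + 0.08×18)×10⁻⁴ = 2.43×10⁻⁴ K⁻¹
Layer 3: α = (0.99 + 0.08×9)×10⁻⁴ = 1.71×10⁻⁴ K⁻¹
Layer 4: α = (0.99 + 0.08×1.8)×10⁻⁴ = 1.134×10⁻⁴ K⁻¹
Layer 1: 2.99×10⁻⁴ × 1.6 × 67 = 0.0320528 m
830 × 0.99 × 2.43×10⁻⁴ = 0.1996731 m
1.71×10⁻⁴ × 500 × 0.34 = 0.02907 m
1397–2497 m: 1.134×10⁻⁴ × 0.19 × 1100 = 0.0237006 m
Δh = 0.0320528 + 0.1996731 + 0.02907 + 0.0237006 = 0.2844965 m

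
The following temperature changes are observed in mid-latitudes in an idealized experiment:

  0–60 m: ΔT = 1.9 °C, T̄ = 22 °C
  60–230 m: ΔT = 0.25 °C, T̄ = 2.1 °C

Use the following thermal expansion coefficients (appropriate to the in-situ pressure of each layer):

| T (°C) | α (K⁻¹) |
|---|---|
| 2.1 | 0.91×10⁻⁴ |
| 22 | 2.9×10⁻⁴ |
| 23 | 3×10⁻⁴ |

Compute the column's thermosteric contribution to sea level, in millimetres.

Layer 1 at 22 °C → α = 2.9×10⁻⁴ K⁻¹
Layer 2 at 2.1 °C → α = 0.91×10⁻⁴ K⁻¹
1.9 × 2.9×10⁻⁴ × 60 = 0.03306 m
60–230 m: 0.25 × 170 × 0.91×10⁻⁴ = 0.0038675 m
Δh = 0.03306 + 0.0038675 = 0.0369275 m

about 36.9 mm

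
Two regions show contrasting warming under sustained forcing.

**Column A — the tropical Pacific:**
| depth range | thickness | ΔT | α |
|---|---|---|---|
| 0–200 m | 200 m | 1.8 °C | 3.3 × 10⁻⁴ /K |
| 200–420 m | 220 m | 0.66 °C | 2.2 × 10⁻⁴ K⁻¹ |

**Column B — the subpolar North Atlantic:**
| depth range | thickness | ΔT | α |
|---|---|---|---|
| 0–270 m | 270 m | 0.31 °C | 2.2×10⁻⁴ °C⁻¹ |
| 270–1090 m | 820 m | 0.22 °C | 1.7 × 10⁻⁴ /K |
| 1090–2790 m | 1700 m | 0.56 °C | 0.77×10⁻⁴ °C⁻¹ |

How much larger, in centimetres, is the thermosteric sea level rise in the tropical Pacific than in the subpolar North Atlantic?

2.84 cm

A 200 × 1.8 × 3.3×10⁻⁴ = 0.11880 m
A 200–420 m: 2.2×10⁻⁴ × 0.66 × 220 = 0.031944 m
A total: 0.150744 m
B Layer 1: 270 × 0.31 × 2.2×10⁻⁴ = 0.018414 m
B 270–1090 m: 820 × 1.7×10⁻⁴ × 0.22 = 0.030668 m
B 1090–2790 m: 0.77×10⁻⁴ × 1700 × 0.56 = 0.073304 m
B total: 0.122386 m
Difference: 0.150744 − 0.122386 = 0.028358 m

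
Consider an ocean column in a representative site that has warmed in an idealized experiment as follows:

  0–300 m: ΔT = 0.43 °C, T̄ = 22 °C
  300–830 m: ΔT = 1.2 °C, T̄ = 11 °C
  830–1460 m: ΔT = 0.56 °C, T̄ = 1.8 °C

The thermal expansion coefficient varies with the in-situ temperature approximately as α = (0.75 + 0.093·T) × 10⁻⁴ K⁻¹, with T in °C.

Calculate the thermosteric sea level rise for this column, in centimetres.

Layer 1: α = (0.75 + 0.093×22)×10⁻⁴ = 2.796×10⁻⁴ K⁻¹
Layer 2: α = (0.75 + 0.093×11)×10⁻⁴ = 1.773×10⁻⁴ K⁻¹
Layer 3: α = (0.75 + 0.093×1.8)×10⁻⁴ = 0.9174×10⁻⁴ K⁻¹
Layer 1: 300 × 0.43 × 2.796×10⁻⁴ = 0.0360684 m
Layer 2: 1.773×10⁻⁴ × 1.2 × 530 = 0.1127628 m
830–1460 m: 0.9174×10⁻⁴ × 630 × 0.56 = 0.032365872 m
Δh = 0.0360684 + 0.1127628 + 0.032365872 = 0.181197072 m

about 18.1 cm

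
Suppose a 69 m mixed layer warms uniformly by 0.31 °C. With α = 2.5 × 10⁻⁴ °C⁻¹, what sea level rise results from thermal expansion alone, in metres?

Δh ≈ 0.0053 m

Δh = αΔT·H = 2.5×10⁻⁴ × 0.31 × 69 = 0.0053475 m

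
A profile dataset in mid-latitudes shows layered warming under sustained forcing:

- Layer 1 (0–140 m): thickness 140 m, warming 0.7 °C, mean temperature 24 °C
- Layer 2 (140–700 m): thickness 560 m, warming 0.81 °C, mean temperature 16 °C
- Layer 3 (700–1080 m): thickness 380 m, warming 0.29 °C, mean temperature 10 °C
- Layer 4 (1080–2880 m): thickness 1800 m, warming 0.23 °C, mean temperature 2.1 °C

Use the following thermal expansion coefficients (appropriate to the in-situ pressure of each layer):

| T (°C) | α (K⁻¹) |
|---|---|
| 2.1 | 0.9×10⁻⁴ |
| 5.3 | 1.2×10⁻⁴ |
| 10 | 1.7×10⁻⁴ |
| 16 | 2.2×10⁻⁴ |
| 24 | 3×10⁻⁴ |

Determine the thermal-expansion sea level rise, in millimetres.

Layer 1 at 24 °C → α = 3×10⁻⁴ K⁻¹
Layer 2 at 16 °C → α = 2.2×10⁻⁴ K⁻¹
Layer 3 at 10 °C → α = 1.7×10⁻⁴ K⁻¹
Layer 4 at 2.1 °C → α = 0.9×10⁻⁴ K⁻¹
0–140 m: 3×10⁻⁴ × 0.7 × 140 = 0.02940 m
Layer 2: 2.2×10⁻⁴ × 560 × 0.81 = 0.099792 m
700–1080 m: 1.7×10⁻⁴ × 0.29 × 380 = 0.018734 m
1080–2880 m: 1800 × 0.9×10⁻⁴ × 0.23 = 0.03726 m
Δh = 0.02940 + 0.099792 + 0.018734 + 0.03726 = 0.185186 m ≈ 185 mm

185 mm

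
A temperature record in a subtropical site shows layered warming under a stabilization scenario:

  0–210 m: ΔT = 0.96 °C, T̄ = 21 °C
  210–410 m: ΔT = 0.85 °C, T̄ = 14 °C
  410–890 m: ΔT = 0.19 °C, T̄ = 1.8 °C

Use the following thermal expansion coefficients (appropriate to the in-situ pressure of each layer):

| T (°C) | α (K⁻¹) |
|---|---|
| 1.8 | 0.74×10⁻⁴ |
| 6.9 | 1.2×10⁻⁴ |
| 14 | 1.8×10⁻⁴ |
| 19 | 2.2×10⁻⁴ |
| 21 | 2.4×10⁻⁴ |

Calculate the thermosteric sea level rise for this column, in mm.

Layer 1 at 21 °C → α = 2.4×10⁻⁴ K⁻¹
Layer 2 at 14 °C → α = 1.8×10⁻⁴ K⁻¹
Layer 3 at 1.8 °C → α = 0.74×10⁻⁴ K⁻¹
Layer 1: 2.4×10⁻⁴ × 210 × 0.96 = 0.048384 m
210–410 m: 0.85 × 200 × 1.8×10⁻⁴ = 0.03060 m
0.19 × 0.74×10⁻⁴ × 480 = 0.0067488 m
Δh = 0.048384 + 0.03060 + 0.0067488 = 0.0857328 m ≈ 85.7 mm

Δh = 85.7 mm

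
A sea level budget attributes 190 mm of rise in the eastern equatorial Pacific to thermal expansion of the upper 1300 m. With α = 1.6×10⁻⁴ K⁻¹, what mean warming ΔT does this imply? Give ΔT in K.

about 0.91 K

ΔT = Δh/(αH) = 0.19 / (1.6×10⁻⁴ × 1300) ≈ 0.9135 K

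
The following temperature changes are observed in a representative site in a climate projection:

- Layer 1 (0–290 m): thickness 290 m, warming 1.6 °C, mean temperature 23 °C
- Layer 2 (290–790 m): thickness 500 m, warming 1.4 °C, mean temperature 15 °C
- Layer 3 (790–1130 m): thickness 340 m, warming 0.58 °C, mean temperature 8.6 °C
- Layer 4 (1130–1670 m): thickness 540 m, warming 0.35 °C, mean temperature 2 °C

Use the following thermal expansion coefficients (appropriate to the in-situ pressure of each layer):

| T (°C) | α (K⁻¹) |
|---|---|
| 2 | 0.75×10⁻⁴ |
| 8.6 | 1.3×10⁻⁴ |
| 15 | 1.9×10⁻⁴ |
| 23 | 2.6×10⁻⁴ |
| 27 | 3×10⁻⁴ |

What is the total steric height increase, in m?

Layer 1 at 23 °C → α = 2.6×10⁻⁴ K⁻¹
Layer 2 at 15 °C → α = 1.9×10⁻⁴ K⁻¹
Layer 3 at 8.6 °C → α = 1.3×10⁻⁴ K⁻¹
Layer 4 at 2 °C → α = 0.75×10⁻⁴ K⁻¹
0–290 m: 1.6 × 2.6×10⁻⁴ × 290 = 0.12064 m
1.4 × 500 × 1.9×10⁻⁴ = 0.13300 m
0.58 × 1.3×10⁻⁴ × 340 = 0.025636 m
0.35 × 0.75×10⁻⁴ × 540 = 0.014175 m
Δh = 0.12064 + 0.13300 + 0.025636 + 0.014175 = 0.293451 m

Δh ≈ 0.29 m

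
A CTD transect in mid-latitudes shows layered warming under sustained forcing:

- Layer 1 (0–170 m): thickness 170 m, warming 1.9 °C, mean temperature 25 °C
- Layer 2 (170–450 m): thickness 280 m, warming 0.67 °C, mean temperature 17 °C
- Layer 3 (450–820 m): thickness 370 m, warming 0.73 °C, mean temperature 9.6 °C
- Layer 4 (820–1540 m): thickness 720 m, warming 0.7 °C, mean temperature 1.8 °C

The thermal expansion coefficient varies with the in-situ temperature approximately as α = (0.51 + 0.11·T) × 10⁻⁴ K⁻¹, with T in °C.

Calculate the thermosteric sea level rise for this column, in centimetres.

23 cm of thermosteric rise

Layer 1: α = (0.51 + 0.11×25)×10⁻⁴ = 3.26×10⁻⁴ K⁻¹
Layer 2: α = (0.51 + 0.11×17)×10⁻⁴ = 2.38×10⁻⁴ K⁻¹
Layer 3: α = (0.51 + 0.11×9.6)×10⁻⁴ = 1.566×10⁻⁴ K⁻¹
Layer 4: α = (0.51 + 0.11×1.8)×10⁻⁴ = 0.708×10⁻⁴ K⁻¹
170 × 3.26×10⁻⁴ × 1.9 = 0.105298 m
0.67 × 2.38×10⁻⁴ × 280 = 0.0446488 m
1.566×10⁻⁴ × 0.73 × 370 = 0.04229766 m
820–1540 m: 0.708×10⁻⁴ × 0.7 × 720 = 0.0356832 m
Δh = 0.105298 + 0.0446488 + 0.04229766 + 0.0356832 = 0.22792766 m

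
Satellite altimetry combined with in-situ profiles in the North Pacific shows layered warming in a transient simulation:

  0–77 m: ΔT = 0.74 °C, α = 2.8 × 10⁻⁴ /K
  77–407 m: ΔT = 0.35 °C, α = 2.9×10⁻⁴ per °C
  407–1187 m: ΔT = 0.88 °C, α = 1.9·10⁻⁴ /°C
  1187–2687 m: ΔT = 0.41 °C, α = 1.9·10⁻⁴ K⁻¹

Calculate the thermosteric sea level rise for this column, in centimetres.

Δh = 29.7 cm

Layer 1: 2.8×10⁻⁴ × 0.74 × 77 = 0.0159544 m
Layer 2: 0.35 × 2.9×10⁻⁴ × 330 = 0.033495 m
Layer 3: 0.88 × 1.9×10⁻⁴ × 780 = 0.130416 m
Layer 4: 0.41 × 1500 × 1.9×10⁻⁴ = 0.11685 m
Δh = 0.0159544 + 0.033495 + 0.130416 + 0.11685 = 0.2967154 m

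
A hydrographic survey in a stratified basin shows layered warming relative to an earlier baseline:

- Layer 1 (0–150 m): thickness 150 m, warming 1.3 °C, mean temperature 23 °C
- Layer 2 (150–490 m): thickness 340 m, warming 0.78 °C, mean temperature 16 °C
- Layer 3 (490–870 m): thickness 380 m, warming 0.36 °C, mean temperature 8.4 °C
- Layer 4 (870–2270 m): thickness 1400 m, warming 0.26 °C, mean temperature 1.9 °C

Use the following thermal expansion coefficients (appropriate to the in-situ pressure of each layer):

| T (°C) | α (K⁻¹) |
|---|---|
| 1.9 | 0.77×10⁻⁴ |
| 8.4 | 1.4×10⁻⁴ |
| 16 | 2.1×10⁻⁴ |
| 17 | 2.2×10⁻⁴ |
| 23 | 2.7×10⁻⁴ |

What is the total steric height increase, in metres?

Δh = 0.16 m

Layer 1 at 23 °C → α = 2.7×10⁻⁴ K⁻¹
Layer 2 at 16 °C → α = 2.1×10⁻⁴ K⁻¹
Layer 3 at 8.4 °C → α = 1.4×10⁻⁴ K⁻¹
Layer 4 at 1.9 °C → α = 0.77×10⁻⁴ K⁻¹
Layer 1: 150 × 1.3 × 2.7×10⁻⁴ = 0.05265 m
Layer 2: 340 × 2.1×10⁻⁴ × 0.78 = 0.055692 m
Layer 3: 0.36 × 380 × 1.4×10⁻⁴ = 0.019152 m
0.26 × 1400 × 0.77×10⁻⁴ = 0.028028 m
Δh = 0.05265 + 0.055692 + 0.019152 + 0.028028 = 0.155522 m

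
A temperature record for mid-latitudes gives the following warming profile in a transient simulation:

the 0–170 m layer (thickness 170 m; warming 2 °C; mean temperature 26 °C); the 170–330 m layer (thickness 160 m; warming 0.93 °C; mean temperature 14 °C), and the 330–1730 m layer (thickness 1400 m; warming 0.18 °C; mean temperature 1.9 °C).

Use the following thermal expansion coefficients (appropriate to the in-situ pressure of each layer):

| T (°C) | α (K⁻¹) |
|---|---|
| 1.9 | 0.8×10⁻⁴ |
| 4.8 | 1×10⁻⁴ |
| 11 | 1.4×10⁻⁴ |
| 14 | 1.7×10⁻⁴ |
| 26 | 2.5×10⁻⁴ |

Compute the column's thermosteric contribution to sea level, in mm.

Δh ≈ 130 mm

Layer 1 at 26 °C → α = 2.5×10⁻⁴ K⁻¹
Layer 2 at 14 °C → α = 1.7×10⁻⁴ K⁻¹
Layer 3 at 1.9 °C → α = 0.8×10⁻⁴ K⁻¹
170 × 2.5×10⁻⁴ × 2 = 0.08500 m
Layer 2: 0.93 × 1.7×10⁻⁴ × 160 = 0.025296 m
330–1730 m: 1400 × 0.18 × 0.8×10⁻⁴ = 0.02016 m
Δh = 0.08500 + 0.025296 + 0.02016 = 0.130456 m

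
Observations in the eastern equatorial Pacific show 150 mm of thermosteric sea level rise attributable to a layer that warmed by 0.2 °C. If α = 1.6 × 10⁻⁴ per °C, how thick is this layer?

H = Δh/(αΔT) = 0.15 / (1.6×10⁻⁴ × 0.2) ≈ 4688 m

H ≈ 4690 m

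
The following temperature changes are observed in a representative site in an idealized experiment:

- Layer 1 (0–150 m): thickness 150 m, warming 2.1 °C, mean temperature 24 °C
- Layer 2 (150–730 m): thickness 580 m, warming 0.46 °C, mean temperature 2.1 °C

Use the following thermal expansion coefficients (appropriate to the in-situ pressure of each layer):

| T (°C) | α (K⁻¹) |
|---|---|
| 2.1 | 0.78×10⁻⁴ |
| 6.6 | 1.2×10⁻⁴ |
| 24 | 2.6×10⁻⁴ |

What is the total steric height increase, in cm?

10.3 cm

Layer 1 at 24 °C → α = 2.6×10⁻⁴ K⁻¹
Layer 2 at 2.1 °C → α = 0.78×10⁻⁴ K⁻¹
2.1 × 150 × 2.6×10⁻⁴ = 0.08190 m
150–730 m: 580 × 0.78×10⁻⁴ × 0.46 = 0.0208104 m
Δh = 0.08190 + 0.0208104 = 0.1027104 m ≈ 10.3 cm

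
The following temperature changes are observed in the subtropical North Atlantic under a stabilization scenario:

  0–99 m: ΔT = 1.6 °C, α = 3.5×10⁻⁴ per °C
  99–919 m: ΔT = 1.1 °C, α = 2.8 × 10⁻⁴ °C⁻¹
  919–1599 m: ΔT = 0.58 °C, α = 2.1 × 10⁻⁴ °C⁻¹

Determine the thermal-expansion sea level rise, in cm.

0–99 m: 3.5×10⁻⁴ × 1.6 × 99 = 0.05544 m
99–919 m: 2.8×10⁻⁴ × 820 × 1.1 = 0.25256 m
Layer 3: 2.1×10⁻⁴ × 680 × 0.58 = 0.082824 m
Δh = 0.05544 + 0.25256 + 0.082824 = 0.390824 m ≈ 39.1 cm

Δh = 39.1 cm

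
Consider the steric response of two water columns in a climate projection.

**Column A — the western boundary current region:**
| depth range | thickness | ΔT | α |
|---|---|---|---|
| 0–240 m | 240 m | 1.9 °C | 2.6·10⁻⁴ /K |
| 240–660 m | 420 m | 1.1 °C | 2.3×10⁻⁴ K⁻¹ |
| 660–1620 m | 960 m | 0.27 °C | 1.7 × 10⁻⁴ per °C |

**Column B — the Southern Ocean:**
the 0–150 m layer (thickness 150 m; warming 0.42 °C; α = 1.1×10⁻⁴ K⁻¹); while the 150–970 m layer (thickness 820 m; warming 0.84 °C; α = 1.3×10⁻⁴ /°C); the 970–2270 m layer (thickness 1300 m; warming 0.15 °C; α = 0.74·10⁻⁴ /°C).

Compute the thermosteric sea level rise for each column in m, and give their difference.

A 2.6×10⁻⁴ × 240 × 1.9 = 0.11856 m
A Layer 2: 1.1 × 2.3×10⁻⁴ × 420 = 0.10626 m
A Layer 3: 960 × 1.7×10⁻⁴ × 0.27 = 0.044064 m
A total: 0.268884 m
B 0–150 m: 1.1×10⁻⁴ × 150 × 0.42 = 0.00693 m
B 820 × 0.84 × 1.3×10⁻⁴ = 0.089544 m
B 970–2270 m: 0.74×10⁻⁴ × 1300 × 0.15 = 0.01443 m
B total: 0.110904 m
Difference: 0.268884 − 0.110904 = 0.15798 m

Δh_A ≈ 0.269 m, Δh_B ≈ 0.111 m; difference ≈ 0.158 m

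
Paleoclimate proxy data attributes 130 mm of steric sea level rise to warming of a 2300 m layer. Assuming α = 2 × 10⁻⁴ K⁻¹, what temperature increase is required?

0.283 K

ΔT = Δh/(αH) = 0.13 / (2×10⁻⁴ × 2300) ≈ 0.2826 K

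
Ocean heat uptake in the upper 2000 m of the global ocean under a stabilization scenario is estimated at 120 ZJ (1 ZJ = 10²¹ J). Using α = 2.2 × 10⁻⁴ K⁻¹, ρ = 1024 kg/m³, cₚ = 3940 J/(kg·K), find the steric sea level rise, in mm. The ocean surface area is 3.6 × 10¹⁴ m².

Per unit area: Q = 120×10²¹ / (3.6×10¹⁴) ≈ 3.333×10⁸ J/m²
Δh = αQ/(ρcₚ) = 2.2×10⁻⁴ × 3.333×10⁸ / (1024 × 3940) ≈ 0.018174 m

Δh = 18.2 mm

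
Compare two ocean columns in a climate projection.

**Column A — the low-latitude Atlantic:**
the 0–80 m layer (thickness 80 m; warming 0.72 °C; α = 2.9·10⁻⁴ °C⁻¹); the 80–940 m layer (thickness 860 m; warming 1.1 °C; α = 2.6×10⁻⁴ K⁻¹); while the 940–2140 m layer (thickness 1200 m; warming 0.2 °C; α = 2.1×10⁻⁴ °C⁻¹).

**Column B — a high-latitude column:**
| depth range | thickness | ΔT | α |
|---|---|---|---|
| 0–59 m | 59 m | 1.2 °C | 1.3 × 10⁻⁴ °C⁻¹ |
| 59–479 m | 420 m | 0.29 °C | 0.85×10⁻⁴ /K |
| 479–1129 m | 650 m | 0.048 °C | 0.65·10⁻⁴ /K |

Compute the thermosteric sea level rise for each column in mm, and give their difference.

A 0.72 × 80 × 2.9×10⁻⁴ = 0.016704 m
A 80–940 m: 1.1 × 860 × 2.6×10⁻⁴ = 0.24596 m
A Layer 3: 1200 × 0.2 × 2.1×10⁻⁴ = 0.05040 m
A total: 0.313064 m
B Layer 1: 1.3×10⁻⁴ × 59 × 1.2 = 0.009204 m
B 420 × 0.29 × 0.85×10⁻⁴ = 0.010353 m
B 650 × 0.048 × 0.65×10⁻⁴ = 0.002028 m
B total: 0.021585 m
Difference: 0.313064 − 0.021585 = 0.291479 m

A: 310 mm; B: 22 mm; difference 290 mm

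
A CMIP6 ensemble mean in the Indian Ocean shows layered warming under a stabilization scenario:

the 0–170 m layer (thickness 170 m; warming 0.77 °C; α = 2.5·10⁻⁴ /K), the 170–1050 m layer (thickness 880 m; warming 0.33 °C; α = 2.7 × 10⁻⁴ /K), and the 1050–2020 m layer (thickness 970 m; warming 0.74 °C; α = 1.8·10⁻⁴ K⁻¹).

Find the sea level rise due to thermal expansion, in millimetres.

240 mm

Layer 1: 2.5×10⁻⁴ × 0.77 × 170 = 0.032725 m
0.33 × 2.7×10⁻⁴ × 880 = 0.078408 m
Layer 3: 1.8×10⁻⁴ × 970 × 0.74 = 0.129204 m
Δh = 0.032725 + 0.078408 + 0.129204 = 0.240337 m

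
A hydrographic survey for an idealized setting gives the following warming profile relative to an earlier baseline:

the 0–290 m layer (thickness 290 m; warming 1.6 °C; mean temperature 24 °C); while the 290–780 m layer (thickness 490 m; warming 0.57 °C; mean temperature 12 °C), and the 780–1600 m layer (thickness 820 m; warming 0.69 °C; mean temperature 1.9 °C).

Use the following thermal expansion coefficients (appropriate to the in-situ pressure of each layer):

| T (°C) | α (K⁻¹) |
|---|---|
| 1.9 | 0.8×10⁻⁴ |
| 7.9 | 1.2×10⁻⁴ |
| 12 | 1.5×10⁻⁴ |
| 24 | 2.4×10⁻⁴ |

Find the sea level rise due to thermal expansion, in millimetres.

Layer 1 at 24 °C → α = 2.4×10⁻⁴ K⁻¹
Layer 2 at 12 °C → α = 1.5×10⁻⁴ K⁻¹
Layer 3 at 1.9 °C → α = 0.8×10⁻⁴ K⁻¹
2.4×10⁻⁴ × 1.6 × 290 = 0.11136 m
290–780 m: 0.57 × 490 × 1.5×10⁻⁴ = 0.041895 m
0.8×10⁻⁴ × 820 × 0.69 = 0.045264 m
Δh = 0.11136 + 0.041895 + 0.045264 = 0.198519 m

199 mm of thermosteric rise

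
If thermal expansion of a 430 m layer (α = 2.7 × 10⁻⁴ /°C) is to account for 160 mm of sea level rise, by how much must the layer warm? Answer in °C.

about 1.4 °C

ΔT = Δh/(αH) = 0.16 / (2.7×10⁻⁴ × 430) ≈ 1.378 °C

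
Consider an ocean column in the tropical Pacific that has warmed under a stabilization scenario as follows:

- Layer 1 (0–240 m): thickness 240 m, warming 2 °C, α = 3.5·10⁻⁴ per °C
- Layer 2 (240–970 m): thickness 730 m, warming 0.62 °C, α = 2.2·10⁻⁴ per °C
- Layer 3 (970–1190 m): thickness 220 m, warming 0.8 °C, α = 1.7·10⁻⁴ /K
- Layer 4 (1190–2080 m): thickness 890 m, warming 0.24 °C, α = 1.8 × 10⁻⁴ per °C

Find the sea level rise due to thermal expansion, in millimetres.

336 mm of thermosteric rise

2 × 240 × 3.5×10⁻⁴ = 0.16800 m
Layer 2: 0.62 × 2.2×10⁻⁴ × 730 = 0.099572 m
1.7×10⁻⁴ × 220 × 0.8 = 0.02992 m
1190–2080 m: 890 × 1.8×10⁻⁴ × 0.24 = 0.038448 m
Δh = 0.16800 + 0.099572 + 0.02992 + 0.038448 = 0.33594 m ≈ 336 mm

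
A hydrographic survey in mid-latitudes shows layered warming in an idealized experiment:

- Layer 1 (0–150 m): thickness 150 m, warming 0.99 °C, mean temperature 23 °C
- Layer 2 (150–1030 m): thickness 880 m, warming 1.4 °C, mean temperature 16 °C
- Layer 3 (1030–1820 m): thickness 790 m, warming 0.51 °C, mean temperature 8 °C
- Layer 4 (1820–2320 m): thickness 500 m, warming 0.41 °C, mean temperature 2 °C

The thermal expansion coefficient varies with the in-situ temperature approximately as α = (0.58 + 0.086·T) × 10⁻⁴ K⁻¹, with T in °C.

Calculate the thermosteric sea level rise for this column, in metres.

Δh = 0.35 m

Layer 1: α = (0.58 + 0.086×23)×10⁻⁴ = 2.558×10⁻⁴ K⁻¹
Layer 2: α = (0.58 + 0.086×16)×10⁻⁴ = 1.956×10⁻⁴ K⁻¹
Layer 3: α = (0.58 + 0.086×8)×10⁻⁴ = 1.268×10⁻⁴ K⁻¹
Layer 4: α = (0.58 + 0.086×2)×10⁻⁴ = 0.752×10⁻⁴ K⁻¹
0–150 m: 150 × 0.99 × 2.558×10⁻⁴ = 0.0379863 m
1.956×10⁻⁴ × 1.4 × 880 = 0.2409792 m
1030–1820 m: 790 × 1.268×10⁻⁴ × 0.51 = 0.05108772 m
Layer 4: 0.752×10⁻⁴ × 0.41 × 500 = 0.015416 m
Δh = 0.0379863 + 0.2409792 + 0.05108772 + 0.015416 = 0.34546922 m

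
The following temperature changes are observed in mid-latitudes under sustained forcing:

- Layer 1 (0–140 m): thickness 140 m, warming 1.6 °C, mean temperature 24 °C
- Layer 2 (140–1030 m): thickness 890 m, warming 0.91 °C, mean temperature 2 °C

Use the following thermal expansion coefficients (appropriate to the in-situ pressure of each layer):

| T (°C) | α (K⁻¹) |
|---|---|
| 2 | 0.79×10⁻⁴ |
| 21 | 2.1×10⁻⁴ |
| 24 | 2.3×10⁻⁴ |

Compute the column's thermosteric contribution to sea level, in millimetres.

about 116 mm

Layer 1 at 24 °C → α = 2.3×10⁻⁴ K⁻¹
Layer 2 at 2 °C → α = 0.79×10⁻⁴ K⁻¹
Layer 1: 2.3×10⁻⁴ × 1.6 × 140 = 0.05152 m
Layer 2: 0.91 × 0.79×10⁻⁴ × 890 = 0.0639821 m
Δh = 0.05152 + 0.0639821 = 0.1155021 m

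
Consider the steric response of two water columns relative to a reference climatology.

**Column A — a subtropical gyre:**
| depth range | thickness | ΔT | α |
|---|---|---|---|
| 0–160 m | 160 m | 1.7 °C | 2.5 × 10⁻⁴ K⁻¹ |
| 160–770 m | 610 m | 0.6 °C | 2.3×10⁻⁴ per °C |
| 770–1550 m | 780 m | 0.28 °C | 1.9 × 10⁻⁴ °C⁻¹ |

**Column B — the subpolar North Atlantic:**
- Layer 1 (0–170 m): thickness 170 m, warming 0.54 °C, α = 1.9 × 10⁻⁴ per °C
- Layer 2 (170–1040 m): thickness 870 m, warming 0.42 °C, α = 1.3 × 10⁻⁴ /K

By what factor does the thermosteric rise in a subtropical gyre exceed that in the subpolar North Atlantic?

A Layer 1: 160 × 1.7 × 2.5×10⁻⁴ = 0.06800 m
A 160–770 m: 0.6 × 610 × 2.3×10⁻⁴ = 0.08418 m
A Layer 3: 780 × 0.28 × 1.9×10⁻⁴ = 0.041496 m
A total: 0.193676 m
B 0–170 m: 170 × 1.9×10⁻⁴ × 0.54 = 0.017442 m
B Layer 2: 870 × 1.3×10⁻⁴ × 0.42 = 0.047502 m
B total: 0.064944 m
Ratio: 0.193676 / 0.064944 ≈ 2.982

3.0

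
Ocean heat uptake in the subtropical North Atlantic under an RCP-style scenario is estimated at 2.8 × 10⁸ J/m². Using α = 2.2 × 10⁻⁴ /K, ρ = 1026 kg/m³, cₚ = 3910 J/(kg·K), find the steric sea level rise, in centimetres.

Δh = αQ/(ρcₚ) = 2.2×10⁻⁴ × 2.8×10⁸ / (1026 × 3910) ≈ 0.015355 m

1.54 cm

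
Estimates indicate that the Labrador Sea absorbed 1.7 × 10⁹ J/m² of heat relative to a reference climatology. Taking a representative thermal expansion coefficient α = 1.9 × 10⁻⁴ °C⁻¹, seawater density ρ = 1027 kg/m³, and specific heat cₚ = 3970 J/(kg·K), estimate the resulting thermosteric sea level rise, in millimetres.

Δh = αQ/(ρcₚ) = 1.9×10⁻⁴ × 1.7×10⁹ / (1027 × 3970) ≈ 0.079221 m

Δh = 79.2 mm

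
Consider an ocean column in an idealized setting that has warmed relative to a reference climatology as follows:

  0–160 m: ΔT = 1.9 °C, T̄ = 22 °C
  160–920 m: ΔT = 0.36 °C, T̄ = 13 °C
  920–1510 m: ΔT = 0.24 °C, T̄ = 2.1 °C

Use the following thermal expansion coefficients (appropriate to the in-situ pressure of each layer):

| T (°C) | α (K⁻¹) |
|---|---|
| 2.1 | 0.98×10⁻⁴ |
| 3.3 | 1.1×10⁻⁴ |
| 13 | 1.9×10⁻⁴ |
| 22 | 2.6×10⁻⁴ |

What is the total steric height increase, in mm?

145 mm

Layer 1 at 22 °C → α = 2.6×10⁻⁴ K⁻¹
Layer 2 at 13 °C → α = 1.9×10⁻⁴ K⁻¹
Layer 3 at 2.1 °C → α = 0.98×10⁻⁴ K⁻¹
0–160 m: 1.9 × 160 × 2.6×10⁻⁴ = 0.07904 m
Layer 2: 0.36 × 760 × 1.9×10⁻⁴ = 0.051984 m
920–1510 m: 590 × 0.98×10⁻⁴ × 0.24 = 0.0138768 m
Δh = 0.07904 + 0.051984 + 0.0138768 = 0.1449008 m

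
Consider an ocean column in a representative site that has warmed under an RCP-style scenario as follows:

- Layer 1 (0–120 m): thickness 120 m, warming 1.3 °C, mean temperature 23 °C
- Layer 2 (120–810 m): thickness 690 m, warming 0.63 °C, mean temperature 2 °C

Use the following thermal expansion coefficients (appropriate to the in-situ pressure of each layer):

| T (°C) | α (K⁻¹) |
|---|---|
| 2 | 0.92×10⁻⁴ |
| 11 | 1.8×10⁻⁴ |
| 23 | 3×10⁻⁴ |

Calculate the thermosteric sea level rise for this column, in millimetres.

Layer 1 at 23 °C → α = 3×10⁻⁴ K⁻¹
Layer 2 at 2 °C → α = 0.92×10⁻⁴ K⁻¹
1.3 × 120 × 3×10⁻⁴ = 0.04680 m
0.92×10⁻⁴ × 0.63 × 690 = 0.0399924 m
Δh = 0.04680 + 0.0399924 = 0.0867924 m ≈ 86.8 mm

Δh = 86.8 mm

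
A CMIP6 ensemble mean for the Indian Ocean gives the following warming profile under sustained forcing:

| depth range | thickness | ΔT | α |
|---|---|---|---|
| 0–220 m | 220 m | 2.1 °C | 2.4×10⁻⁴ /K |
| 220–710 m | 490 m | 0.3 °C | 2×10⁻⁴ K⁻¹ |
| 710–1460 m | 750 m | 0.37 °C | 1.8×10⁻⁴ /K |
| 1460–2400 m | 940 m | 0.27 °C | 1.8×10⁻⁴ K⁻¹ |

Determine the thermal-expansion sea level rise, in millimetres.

220 × 2.1 × 2.4×10⁻⁴ = 0.11088 m
Layer 2: 2×10⁻⁴ × 0.3 × 490 = 0.02940 m
710–1460 m: 1.8×10⁻⁴ × 0.37 × 750 = 0.04995 m
Layer 4: 940 × 0.27 × 1.8×10⁻⁴ = 0.045684 m
Δh = 0.11088 + 0.02940 + 0.04995 + 0.045684 = 0.235914 m ≈ 236 mm

Δh ≈ 236 mm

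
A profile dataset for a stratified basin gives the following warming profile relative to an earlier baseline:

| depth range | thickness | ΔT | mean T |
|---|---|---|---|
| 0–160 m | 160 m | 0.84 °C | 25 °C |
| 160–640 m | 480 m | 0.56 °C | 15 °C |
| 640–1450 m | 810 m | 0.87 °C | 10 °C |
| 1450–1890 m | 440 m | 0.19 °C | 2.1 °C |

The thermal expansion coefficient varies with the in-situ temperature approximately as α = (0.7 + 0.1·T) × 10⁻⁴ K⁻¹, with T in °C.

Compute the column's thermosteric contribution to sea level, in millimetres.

Layer 1: α = (0.7 + 0.1×25)×10⁻⁴ = 3.2×10⁻⁴ K⁻¹
Layer 2: α = (0.7 + 0.1×15)×10⁻⁴ = 2.2×10⁻⁴ K⁻¹
Layer 3: α = (0.7 + 0.1×10)×10⁻⁴ = 1.7×10⁻⁴ K⁻¹
Layer 4: α = (0.7 + 0.1×2.1)×10⁻⁴ = 0.91×10⁻⁴ K⁻¹
0.84 × 3.2×10⁻⁴ × 160 = 0.043008 m
480 × 2.2×10⁻⁴ × 0.56 = 0.059136 m
810 × 1.7×10⁻⁴ × 0.87 = 0.119799 m
Layer 4: 440 × 0.19 × 0.91×10⁻⁴ = 0.0076076 m
Δh = 0.043008 + 0.059136 + 0.119799 + 0.0076076 = 0.2295506 m

Δh = 230 mm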